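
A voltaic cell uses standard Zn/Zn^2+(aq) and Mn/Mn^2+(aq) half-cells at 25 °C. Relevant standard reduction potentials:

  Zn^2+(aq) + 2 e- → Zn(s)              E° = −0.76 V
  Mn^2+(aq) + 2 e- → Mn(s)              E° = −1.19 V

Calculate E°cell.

+0.43 V

Of the two couples in this cell, the one with the more positive reduction potential is reduced at the cathode: here that is Zn²⁺/Zn (−0.76 V); Mn²⁺/Mn (−1.19 V) is the anode.
E°cell = E°(cathode) − E°(anode) = −0.76 − (−1.19) = +0.43 V.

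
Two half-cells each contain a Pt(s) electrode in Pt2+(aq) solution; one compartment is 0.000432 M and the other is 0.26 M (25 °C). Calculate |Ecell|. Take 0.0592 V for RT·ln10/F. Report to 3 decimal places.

For a concentration cell E°cell = 0, since both electrodes use the same couple.
The compartment with the higher Pt2+(aq) concentration (0.26 M) acts as the cathode; ions are reduced there and produced at the dilute (0.000432 M) anode.
With n = 2, Ecell = −(0.0592/2)·log([dilute]/[conc]) = −(0.0592/2)·log(0.000432/0.26) = +0.082 V.

0.082 V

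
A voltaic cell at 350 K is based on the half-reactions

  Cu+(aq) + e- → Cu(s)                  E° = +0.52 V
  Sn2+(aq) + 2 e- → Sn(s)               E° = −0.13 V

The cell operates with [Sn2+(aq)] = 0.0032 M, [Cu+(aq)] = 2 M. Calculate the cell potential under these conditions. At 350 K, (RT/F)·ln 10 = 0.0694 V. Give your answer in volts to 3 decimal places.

+0.757 V

Cu⁺/Cu is reduced (cathode, E° = +0.52 V) and Sn²⁺/Sn is oxidized (anode).
E°cell = E°cat − E°an = +0.52 − (−0.13) = +0.65 V; n = 2.
Balancing gives 2 Cu+(aq) + Sn(s) → 2 Cu(s) + Sn2+(aq); hence Q = [Sn2+(aq)] / [Cu+(aq)]^2 = 0.0008 (log Q = −3.097).
By the Nernst equation, E = +0.65 − (0.0694/2)·(−3.097) = +0.757 V.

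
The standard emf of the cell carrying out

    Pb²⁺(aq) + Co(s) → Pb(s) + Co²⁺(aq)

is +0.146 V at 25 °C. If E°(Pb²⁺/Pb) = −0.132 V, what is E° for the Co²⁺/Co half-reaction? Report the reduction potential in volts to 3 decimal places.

In the reaction as written the Pb²⁺/Pb couple is reduced (cathode) and Co²⁺/Co is oxidized (anode), so E°cell = E°(Pb²⁺/Pb) − E°(Co²⁺/Co).
E°(Co²⁺/Co) = E°(cathode) − E°cell = −0.132 − (+0.146) = −0.278 V.

−0.278 V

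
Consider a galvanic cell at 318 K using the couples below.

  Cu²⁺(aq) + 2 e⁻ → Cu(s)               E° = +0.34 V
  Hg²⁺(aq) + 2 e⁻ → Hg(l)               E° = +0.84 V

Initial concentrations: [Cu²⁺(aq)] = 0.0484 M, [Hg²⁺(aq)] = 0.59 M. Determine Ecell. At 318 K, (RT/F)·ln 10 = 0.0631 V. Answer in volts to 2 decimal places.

+0.53 V

The Hg²⁺/Hg couple has the more positive E°, so it is the cathode; Cu²⁺/Cu is the anode.
E°cell = +0.84 − (+0.34) = +0.50 V, with n = 2 electrons transferred.
Balancing gives Hg²⁺(aq) + Cu(s) → Hg(l) + Cu²⁺(aq); hence Q = [Cu²⁺(aq)] / [Hg²⁺(aq)] = 0.082 (log Q = −1.086).
By the Nernst equation, E = +0.50 − (0.0631/2)·(−1.086) = +0.53 V.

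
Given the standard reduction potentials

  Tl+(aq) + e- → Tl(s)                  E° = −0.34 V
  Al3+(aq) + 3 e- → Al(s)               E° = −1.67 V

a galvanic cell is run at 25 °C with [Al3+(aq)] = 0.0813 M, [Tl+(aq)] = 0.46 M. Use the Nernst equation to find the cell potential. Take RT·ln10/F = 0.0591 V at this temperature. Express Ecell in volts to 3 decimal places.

The Tl⁺/Tl couple has the more positive E°, so it is the cathode; Al³⁺/Al is the anode.
E°cell = −0.34 − (−1.67) = +1.33 V, with n = 3 electrons transferred.
For the overall reaction 3 Tl+(aq) + Al(s) → 3 Tl(s) + Al3+(aq), Q = [Al3+(aq)] / [Tl+(aq)]^3 = 0.835, giving log Q = −0.078.
Applying E = E° − (RT ln10/nF)·log Q gives +1.33 − (0.0591/3)(−0.078) = +1.332 V.

+1.332 V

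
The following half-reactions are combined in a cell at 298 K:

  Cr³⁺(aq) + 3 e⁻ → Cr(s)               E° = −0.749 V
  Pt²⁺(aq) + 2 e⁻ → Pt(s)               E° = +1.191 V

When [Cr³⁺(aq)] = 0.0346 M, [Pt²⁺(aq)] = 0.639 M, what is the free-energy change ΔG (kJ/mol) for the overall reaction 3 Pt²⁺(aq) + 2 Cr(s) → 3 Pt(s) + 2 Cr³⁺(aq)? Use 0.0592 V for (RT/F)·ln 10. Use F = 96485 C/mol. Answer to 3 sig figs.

−1140 kJ/mol

The standard cell potential is +1.191 − (−0.749) = +1.940 V, with n = 6 electrons in the balanced equation.
Q = [Cr³⁺(aq)]^2 / [Pt²⁺(aq)]^3 = 0.00459, so log Q = −2.338 and E = +1.940 − (0.0592/6)(−2.338) = +1.9631 V.
Then ΔG = −nFE = −6 × 96485 × +1.9631 J/mol = −1140 kJ/mol.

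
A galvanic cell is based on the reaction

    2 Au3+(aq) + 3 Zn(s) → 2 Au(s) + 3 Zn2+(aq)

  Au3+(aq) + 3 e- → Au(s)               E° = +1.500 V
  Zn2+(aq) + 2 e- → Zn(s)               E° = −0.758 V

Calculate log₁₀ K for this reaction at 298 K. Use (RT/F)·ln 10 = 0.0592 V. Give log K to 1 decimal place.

The Au³⁺/Au couple is reduced (cathode); E°cell = +1.500 − (−0.758) = +2.258 V with n = 6.
At equilibrium E = 0, so log K = nE°cell / 0.0592 = (6)(+2.258) / 0.0592 = 228.9.

log K = 228.9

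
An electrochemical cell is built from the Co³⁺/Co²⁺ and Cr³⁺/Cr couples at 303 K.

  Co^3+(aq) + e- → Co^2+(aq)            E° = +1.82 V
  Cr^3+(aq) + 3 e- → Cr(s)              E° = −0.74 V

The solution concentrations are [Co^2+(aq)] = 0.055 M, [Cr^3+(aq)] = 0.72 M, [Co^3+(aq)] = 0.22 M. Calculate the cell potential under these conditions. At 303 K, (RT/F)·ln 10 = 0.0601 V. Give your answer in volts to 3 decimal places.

+2.599 V

Since E°(Co³⁺/Co²⁺) > E°(Cr³⁺/Cr), Co³⁺/Co²⁺ serves as the cathode.
E°cell = E°cat − E°an = +1.82 − (−0.74) = +2.56 V; n = 3.
The balanced reaction is 3 Co^3+(aq) + Cr(s) → 3 Co^2+(aq) + Cr^3+(aq), so Q = ([Co^2+(aq)]^3·[Cr^3+(aq)]) / [Co^3+(aq)]^3 = 0.0112 and log Q = −1.949.
Applying E = E° − (RT ln10/nF)·log Q gives +2.56 − (0.0601/3)(−1.949) = +2.599 V.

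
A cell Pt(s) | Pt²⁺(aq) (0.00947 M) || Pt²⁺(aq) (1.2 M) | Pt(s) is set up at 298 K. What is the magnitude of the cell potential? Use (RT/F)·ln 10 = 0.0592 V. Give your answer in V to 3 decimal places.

0.062 V

For a concentration cell E°cell = 0, since both electrodes use the same couple.
The compartment with the higher Pt²⁺(aq) concentration (1.2 M) acts as the cathode; ions are reduced there and produced at the dilute (0.00947 M) anode.
With n = 2, Ecell = −(0.0592/2)·log([dilute]/[conc]) = −(0.0592/2)·log(0.00947/1.2) = +0.062 V.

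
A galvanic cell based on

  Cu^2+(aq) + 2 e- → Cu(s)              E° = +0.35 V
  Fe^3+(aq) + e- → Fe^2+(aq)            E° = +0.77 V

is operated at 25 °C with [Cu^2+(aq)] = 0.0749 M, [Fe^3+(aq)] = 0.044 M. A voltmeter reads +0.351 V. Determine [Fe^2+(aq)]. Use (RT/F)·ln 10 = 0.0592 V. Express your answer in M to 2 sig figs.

With Fe³⁺/Fe²⁺ at the cathode and Cu²⁺/Cu at the anode, E°cell = +0.77 − (+0.35) = +0.42 V (n = 2).
Since E = E° − (0.0592/n)·log Q, log Q = n(E° − E)/0.0592 = 2.331.
The balanced reaction is 2 Fe^3+(aq) + Cu(s) → 2 Fe^2+(aq) + Cu^2+(aq), so Q = ([Fe^2+(aq)]^2·[Cu^2+(aq)]) / [Fe^3+(aq)]^2.
Isolating [Fe^2+(aq)] in Q = 10^{2.331} yields log [Fe^2+(aq)] = 0.372, i.e. 2.4 M.

2.4 M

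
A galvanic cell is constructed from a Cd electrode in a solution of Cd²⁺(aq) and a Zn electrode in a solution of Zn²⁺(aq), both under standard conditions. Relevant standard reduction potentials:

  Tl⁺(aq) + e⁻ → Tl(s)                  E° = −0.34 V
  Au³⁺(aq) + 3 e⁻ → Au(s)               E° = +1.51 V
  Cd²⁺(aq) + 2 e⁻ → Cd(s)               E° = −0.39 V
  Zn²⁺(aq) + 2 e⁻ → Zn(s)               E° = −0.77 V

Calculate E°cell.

+0.38 V

The Cd²⁺/Cd couple has the higher E°, so Cd ion is reduced (cathode) and Zn is oxidized (anode).
E°cell = E°(cathode) − E°(anode) = −0.39 − (−0.77) = +0.38 V.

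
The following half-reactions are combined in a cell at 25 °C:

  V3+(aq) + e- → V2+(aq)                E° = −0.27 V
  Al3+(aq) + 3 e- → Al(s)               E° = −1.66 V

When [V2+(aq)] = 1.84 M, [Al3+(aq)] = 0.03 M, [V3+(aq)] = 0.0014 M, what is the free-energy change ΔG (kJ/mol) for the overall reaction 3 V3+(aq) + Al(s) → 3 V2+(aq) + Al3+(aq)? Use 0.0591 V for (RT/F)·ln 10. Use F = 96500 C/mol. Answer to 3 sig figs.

E°cell = −0.27 − (−1.66) = +1.39 V; the balanced reaction transfers n = 3 electrons.
The reaction quotient is ([V2+(aq)]^3·[Al3+(aq)]) / [V3+(aq)]^3 = 6.81×10^7; by Nernst, E = +1.39 − (0.0591/3)(7.833) = +1.2357 V.
ΔG = −nFE = −(3)(96500)(+1.2357) J/mol = −358 kJ/mol.

−358 kJ/mol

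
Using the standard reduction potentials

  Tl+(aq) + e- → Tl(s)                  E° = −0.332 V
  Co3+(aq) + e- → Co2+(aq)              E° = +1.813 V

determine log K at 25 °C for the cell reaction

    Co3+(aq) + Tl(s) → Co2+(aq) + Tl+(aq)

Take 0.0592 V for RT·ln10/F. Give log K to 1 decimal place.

log K = 36.2

The Co³⁺/Co²⁺ couple is reduced (cathode); E°cell = +1.813 − (−0.332) = +2.145 V with n = 1.
At equilibrium E = 0, so log K = nE°cell / 0.0592 = (1)(+2.145) / 0.0592 = 36.2.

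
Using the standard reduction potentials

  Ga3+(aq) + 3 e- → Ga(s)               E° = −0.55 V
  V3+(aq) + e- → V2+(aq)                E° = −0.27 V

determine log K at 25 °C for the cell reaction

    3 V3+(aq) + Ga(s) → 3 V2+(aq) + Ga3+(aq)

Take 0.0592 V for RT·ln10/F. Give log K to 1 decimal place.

log K = 14.2

The V³⁺/V²⁺ couple is reduced (cathode); E°cell = −0.27 − (−0.55) = +0.28 V with n = 3.
At equilibrium E = 0, so log K = nE°cell / 0.0592 = (3)(+0.28) / 0.0592 = 14.2.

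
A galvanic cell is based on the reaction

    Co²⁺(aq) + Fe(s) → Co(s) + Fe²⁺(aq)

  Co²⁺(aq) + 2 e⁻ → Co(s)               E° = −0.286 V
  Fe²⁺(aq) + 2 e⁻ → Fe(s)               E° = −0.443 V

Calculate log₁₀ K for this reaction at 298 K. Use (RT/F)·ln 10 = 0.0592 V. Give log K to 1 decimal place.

log K = 5.3

The Co²⁺/Co couple is reduced (cathode); E°cell = −0.286 − (−0.443) = +0.157 V with n = 2.
At equilibrium E = 0, so log K = nE°cell / 0.0592 = (2)(+0.157) / 0.0592 = 5.3.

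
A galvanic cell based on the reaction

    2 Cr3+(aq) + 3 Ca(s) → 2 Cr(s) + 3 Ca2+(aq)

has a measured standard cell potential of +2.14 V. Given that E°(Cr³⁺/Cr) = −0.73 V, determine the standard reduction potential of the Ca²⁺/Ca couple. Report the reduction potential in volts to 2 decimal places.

In the reaction as written the Cr³⁺/Cr couple is reduced (cathode) and Ca²⁺/Ca is oxidized (anode), so E°cell = E°(Cr³⁺/Cr) − E°(Ca²⁺/Ca).
E°(Ca²⁺/Ca) = E°(cathode) − E°cell = −0.73 − (+2.14) = −2.87 V.

−2.87 V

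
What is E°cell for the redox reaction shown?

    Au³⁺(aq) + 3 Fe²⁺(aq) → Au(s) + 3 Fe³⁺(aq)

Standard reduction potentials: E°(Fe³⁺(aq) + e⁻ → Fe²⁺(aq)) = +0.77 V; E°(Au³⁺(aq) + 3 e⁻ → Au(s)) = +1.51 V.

+0.74 V

In the reaction as written, Au³⁺(aq) is reduced (cathode) and Fe³⁺(aq) is produced by oxidation at the anode.
E°cell = E°(cathode) − E°(anode) = +1.51 − (+0.77) = +0.74 V.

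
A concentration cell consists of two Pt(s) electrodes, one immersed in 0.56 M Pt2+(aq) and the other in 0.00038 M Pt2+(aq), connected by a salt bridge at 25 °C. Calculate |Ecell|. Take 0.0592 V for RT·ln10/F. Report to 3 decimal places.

0.094 V

For a concentration cell E°cell = 0, since both electrodes use the same couple.
The compartment with the higher Pt2+(aq) concentration (0.56 M) acts as the cathode; ions are reduced there and produced at the dilute (0.00038 M) anode.
With n = 2, Ecell = −(0.0592/2)·log([dilute]/[conc]) = −(0.0592/2)·log(0.00038/0.56) = +0.094 V.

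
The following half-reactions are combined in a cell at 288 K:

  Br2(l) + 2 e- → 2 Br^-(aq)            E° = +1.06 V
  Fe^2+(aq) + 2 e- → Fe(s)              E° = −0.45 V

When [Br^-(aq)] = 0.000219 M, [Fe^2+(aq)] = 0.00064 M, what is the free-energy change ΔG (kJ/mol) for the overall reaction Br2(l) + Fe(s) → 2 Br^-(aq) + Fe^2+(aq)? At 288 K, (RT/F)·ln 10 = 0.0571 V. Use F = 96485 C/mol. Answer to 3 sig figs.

−349 kJ/mol

With Br₂/Br⁻ reduced at the cathode, E°cell = +1.06 − (−0.45) = +1.51 V and n = 2.
Q = [Br^-(aq)]^2·[Fe^2+(aq)] = 3.07×10^−11, so log Q = −10.513 and E = +1.51 − (0.0571/2)(−10.513) = +1.8101 V.
Finally ΔG = −nFE = −(2)(96485 C/mol)(+1.8101 V) = −349 kJ/mol.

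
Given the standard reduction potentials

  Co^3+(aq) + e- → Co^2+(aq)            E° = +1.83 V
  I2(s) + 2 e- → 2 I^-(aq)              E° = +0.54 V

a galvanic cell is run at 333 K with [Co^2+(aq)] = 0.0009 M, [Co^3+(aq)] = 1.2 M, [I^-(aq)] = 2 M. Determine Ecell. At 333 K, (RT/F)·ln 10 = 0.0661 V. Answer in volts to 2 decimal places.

+1.52 V

The Co³⁺/Co²⁺ couple has the more positive E°, so it is the cathode; I₂/I⁻ is the anode.
E°cell = E°cat − E°an = +1.83 − (+0.54) = +1.29 V; n = 2.
The balanced reaction is 2 Co^3+(aq) + 2 I^-(aq) → 2 Co^2+(aq) + I2(s), so Q = [Co^2+(aq)]^2 / ([Co^3+(aq)]^2·[I^-(aq)]^2) = 1.41×10^−7 and log Q = −6.852.
E = E° − (0.0661/n)·log Q = +1.29 − (0.0661/2)(−6.852) = +1.52 V.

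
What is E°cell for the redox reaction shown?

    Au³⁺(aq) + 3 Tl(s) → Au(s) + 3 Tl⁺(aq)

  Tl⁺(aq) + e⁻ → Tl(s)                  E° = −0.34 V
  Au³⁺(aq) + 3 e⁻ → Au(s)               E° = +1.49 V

Au³⁺(aq) gains electrons, so the Au³⁺/Au couple is the cathode; the Tl⁺/Tl couple is the anode.
E°cell = E°(cathode) − E°(anode) = +1.49 − (−0.34) = +1.83 V.
The positive value indicates the reaction is spontaneous as written.

+1.83 V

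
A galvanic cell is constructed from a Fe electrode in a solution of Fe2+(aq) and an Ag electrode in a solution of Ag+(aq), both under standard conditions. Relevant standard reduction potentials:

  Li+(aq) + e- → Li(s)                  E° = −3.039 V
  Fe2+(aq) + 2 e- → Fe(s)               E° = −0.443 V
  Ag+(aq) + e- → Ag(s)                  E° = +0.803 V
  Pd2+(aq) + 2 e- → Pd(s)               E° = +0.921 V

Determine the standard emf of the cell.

Of the two couples in this cell, the one with the more positive reduction potential is reduced at the cathode: here that is Ag⁺/Ag (+0.803 V); Fe²⁺/Fe (−0.443 V) is the anode.
E°cell = E°(cathode) − E°(anode) = +0.803 − (−0.443) = +1.246 V.

+1.246 V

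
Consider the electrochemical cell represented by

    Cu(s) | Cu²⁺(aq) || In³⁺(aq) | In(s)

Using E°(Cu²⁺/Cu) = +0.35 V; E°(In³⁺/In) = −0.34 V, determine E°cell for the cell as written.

−0.69 V

By convention the left-hand electrode in cell notation is the anode (oxidation) and the right-hand electrode is the cathode (reduction).
E°cell = E°(right) − E°(left) = −0.34 − (+0.35) = −0.69 V.
The negative sign shows that, as written, the cell would require an external voltage to drive the reaction.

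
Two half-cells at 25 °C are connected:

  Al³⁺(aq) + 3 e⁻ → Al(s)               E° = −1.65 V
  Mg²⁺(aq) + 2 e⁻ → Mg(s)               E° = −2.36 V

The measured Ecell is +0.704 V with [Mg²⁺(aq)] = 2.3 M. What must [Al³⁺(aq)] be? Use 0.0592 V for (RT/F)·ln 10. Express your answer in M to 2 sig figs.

1.7 M

With Al³⁺/Al at the cathode and Mg²⁺/Mg at the anode, E°cell = −1.65 − (−2.36) = +0.71 V (n = 6).
From the Nernst equation, log Q = n(E° − E)/0.0592 = 6·(+0.71 − (+0.704))/0.0592 = 0.608.
Balancing electrons gives 2 Al³⁺(aq) + 3 Mg(s) → 2 Al(s) + 3 Mg²⁺(aq); thus Q = [Mg²⁺(aq)]^3 / [Al³⁺(aq)]^2.
Isolating [Al³⁺(aq)] in Q = 10^{0.608} yields log [Al³⁺(aq)] = 0.239, i.e. 1.7 M.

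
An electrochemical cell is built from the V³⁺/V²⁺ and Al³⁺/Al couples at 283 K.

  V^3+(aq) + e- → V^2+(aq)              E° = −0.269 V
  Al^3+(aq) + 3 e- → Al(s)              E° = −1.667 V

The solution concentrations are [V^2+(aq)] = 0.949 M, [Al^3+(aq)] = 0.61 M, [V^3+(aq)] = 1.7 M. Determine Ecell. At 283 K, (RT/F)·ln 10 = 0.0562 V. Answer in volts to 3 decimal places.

V³⁺/V²⁺ is reduced (cathode, E° = −0.269 V) and Al³⁺/Al is oxidized (anode).
The standard potential is −0.269 − (−1.667) = +1.398 V and the balanced reaction transfers n = 3 electrons.
Balancing gives 3 V^3+(aq) + Al(s) → 3 V^2+(aq) + Al^3+(aq); hence Q = ([V^2+(aq)]^3·[Al^3+(aq)]) / [V^3+(aq)]^3 = 0.106 (log Q = −0.974).
By the Nernst equation, E = +1.398 − (0.0562/3)·(−0.974) = +1.416 V.

+1.416 V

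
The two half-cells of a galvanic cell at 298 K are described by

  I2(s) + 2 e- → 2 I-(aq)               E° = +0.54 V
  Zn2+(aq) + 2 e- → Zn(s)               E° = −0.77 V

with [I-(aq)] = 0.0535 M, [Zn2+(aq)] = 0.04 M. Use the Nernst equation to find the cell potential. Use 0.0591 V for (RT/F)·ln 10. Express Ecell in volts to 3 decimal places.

The I₂/I⁻ couple has the more positive E°, so it is the cathode; Zn²⁺/Zn is the anode.
E°cell = E°cat − E°an = +0.54 − (−0.77) = +1.31 V; n = 2.
The balanced reaction is I2(s) + Zn(s) → 2 I-(aq) + Zn2+(aq), so Q = [I-(aq)]^2·[Zn2+(aq)] = 0.000114 and log Q = −3.941.
E = E° − (0.0591/n)·log Q = +1.31 − (0.0591/2)(−3.941) = +1.426 V.

+1.426 V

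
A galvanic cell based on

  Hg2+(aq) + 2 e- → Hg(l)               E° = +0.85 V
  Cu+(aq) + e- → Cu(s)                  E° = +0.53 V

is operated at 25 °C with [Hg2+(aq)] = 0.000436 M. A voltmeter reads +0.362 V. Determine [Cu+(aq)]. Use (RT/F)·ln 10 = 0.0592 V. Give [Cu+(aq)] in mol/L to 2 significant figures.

0.0041 M

Hg²⁺/Hg is the cathode (higher E°); E°cell = +0.85 − (+0.53) = +0.32 V with n = 2.
From the Nernst equation, log Q = n(E° − E)/0.0592 = 2·(+0.32 − (+0.362))/0.0592 = −1.419.
For Hg2+(aq) + 2 Cu(s) → Hg(l) + 2 Cu+(aq), the reaction quotient is Q = [Cu+(aq)]^2 / [Hg2+(aq)].
Substituting the known concentrations and solving, log [Cu+(aq)] = −2.390 and [Cu+(aq)] = 0.0041 M.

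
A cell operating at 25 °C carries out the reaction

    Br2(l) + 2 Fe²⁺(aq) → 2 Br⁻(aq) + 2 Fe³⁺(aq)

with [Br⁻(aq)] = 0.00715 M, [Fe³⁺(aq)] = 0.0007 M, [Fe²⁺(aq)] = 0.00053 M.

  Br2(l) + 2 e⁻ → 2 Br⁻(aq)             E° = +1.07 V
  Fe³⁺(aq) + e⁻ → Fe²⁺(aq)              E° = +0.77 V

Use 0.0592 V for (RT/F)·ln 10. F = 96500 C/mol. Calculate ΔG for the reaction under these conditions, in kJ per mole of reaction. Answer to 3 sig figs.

E°cell = +1.07 − (+0.77) = +0.30 V; the balanced reaction transfers n = 2 electrons.
Here Q = ([Br⁻(aq)]^2·[Fe³⁺(aq)]^2) / [Fe²⁺(aq)]^2 = 8.92×10^−5 (log Q = −4.050), giving E = +0.30 − (0.0592/2)·(−4.050) = +0.4199 V.
ΔG = −nFE = −(2)(96500)(+0.4199) J/mol = −81.0 kJ/mol.

−81.0 kJ/mol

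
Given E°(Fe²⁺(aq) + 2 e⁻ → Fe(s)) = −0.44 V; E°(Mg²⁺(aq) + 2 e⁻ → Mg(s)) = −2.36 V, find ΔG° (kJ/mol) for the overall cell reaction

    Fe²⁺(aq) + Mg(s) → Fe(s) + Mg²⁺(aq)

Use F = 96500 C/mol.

−371 kJ/mol

In the reaction as written Fe²⁺(aq) is reduced, so the Fe²⁺/Fe couple is the cathode and Mg²⁺/Mg is the anode.
E°cell = −0.44 − (−2.36) = +1.92 V; balancing electrons gives n = 2.
ΔG° = −nFE°cell = −(2)(96500)(+1.92) J/mol = −371 kJ/mol.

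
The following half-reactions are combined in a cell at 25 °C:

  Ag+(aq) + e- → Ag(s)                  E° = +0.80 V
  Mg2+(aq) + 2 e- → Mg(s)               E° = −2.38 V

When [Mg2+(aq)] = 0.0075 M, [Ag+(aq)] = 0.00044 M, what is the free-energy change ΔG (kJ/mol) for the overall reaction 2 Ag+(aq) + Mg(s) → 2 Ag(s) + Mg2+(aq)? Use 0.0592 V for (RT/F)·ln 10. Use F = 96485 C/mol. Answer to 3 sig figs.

−587 kJ/mol

With Ag⁺/Ag reduced at the cathode, E°cell = +0.80 − (−2.38) = +3.18 V and n = 2.
Q = [Mg2+(aq)] / [Ag+(aq)]^2 = 3.87×10^4, so log Q = 4.588 and E = +3.18 − (0.0592/2)(4.588) = +3.0442 V.
ΔG = −nFE = −(2)(96485)(+3.0442) J/mol = −587 kJ/mol.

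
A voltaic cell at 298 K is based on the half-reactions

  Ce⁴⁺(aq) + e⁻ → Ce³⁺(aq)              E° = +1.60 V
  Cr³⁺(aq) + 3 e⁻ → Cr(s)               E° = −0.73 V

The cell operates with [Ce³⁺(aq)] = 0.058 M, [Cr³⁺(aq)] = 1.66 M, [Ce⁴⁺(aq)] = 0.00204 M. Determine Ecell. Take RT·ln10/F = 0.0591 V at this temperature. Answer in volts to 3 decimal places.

The Ce⁴⁺/Ce³⁺ couple has the more positive E°, so it is the cathode; Cr³⁺/Cr is the anode.
E°cell = +1.60 − (−0.73) = +2.33 V, with n = 3 electrons transferred.
Balancing gives 3 Ce⁴⁺(aq) + Cr(s) → 3 Ce³⁺(aq) + Cr³⁺(aq); hence Q = ([Ce³⁺(aq)]^3·[Cr³⁺(aq)]) / [Ce⁴⁺(aq)]^3 = 3.82×10^4 (log Q = 4.582).
By the Nernst equation, E = +2.33 − (0.0591/3)·(4.582) = +2.240 V.

+2.240 V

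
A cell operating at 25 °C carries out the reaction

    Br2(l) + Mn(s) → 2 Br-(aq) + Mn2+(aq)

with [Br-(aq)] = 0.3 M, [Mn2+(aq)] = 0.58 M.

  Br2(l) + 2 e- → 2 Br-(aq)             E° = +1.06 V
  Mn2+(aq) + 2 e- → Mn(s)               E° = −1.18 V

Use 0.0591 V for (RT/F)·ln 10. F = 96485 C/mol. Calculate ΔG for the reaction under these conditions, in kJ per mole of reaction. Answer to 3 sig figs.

E°cell = +1.06 − (−1.18) = +2.24 V; the balanced reaction transfers n = 2 electrons.
Here Q = [Br-(aq)]^2·[Mn2+(aq)] = 0.0522 (log Q = −1.282), giving E = +2.24 − (0.0591/2)·(−1.282) = +2.2779 V.
ΔG = −nFE = −(2)(96485)(+2.2779) J/mol = −440 kJ/mol.

−440 kJ/mol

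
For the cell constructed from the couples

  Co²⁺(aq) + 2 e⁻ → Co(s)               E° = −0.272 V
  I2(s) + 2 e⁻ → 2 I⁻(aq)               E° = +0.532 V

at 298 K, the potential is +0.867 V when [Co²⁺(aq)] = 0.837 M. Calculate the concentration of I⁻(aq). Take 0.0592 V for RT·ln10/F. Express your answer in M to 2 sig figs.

The I₂/I⁻ couple has the larger reduction potential, so it is the cathode: E°cell = +0.532 − (−0.272) = +0.804 V and n = 2.
From the Nernst equation, log Q = n(E° − E)/0.0592 = 2·(+0.804 − (+0.867))/0.0592 = −2.128.
The balanced reaction is I2(s) + Co(s) → 2 I⁻(aq) + Co²⁺(aq), so Q = [I⁻(aq)]^2·[Co²⁺(aq)].
Solving for the unknown gives log [I⁻(aq)] = −1.025, so [I⁻(aq)] ≈ 0.094 M.

0.094 M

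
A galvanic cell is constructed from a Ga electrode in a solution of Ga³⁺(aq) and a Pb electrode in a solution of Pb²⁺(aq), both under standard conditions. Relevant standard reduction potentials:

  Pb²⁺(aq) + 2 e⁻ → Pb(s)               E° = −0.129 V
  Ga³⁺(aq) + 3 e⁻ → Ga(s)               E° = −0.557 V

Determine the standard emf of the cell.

The Pb²⁺/Pb couple has the higher E°, so Pb ion is reduced (cathode) and Ga is oxidized (anode).
E°cell = E°(cathode) − E°(anode) = −0.129 − (−0.557) = +0.428 V.

+0.428 V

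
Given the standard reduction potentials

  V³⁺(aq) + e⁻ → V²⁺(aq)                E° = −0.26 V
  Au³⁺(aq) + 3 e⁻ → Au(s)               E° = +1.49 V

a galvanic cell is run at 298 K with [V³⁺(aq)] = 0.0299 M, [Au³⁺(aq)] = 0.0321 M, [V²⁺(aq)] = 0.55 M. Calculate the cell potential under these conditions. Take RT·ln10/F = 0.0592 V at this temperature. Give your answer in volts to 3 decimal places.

+1.795 V

The Au³⁺/Au couple has the more positive E°, so it is the cathode; V³⁺/V²⁺ is the anode.
E°cell = E°cat − E°an = +1.49 − (−0.26) = +1.75 V; n = 3.
Balancing gives Au³⁺(aq) + 3 V²⁺(aq) → Au(s) + 3 V³⁺(aq); hence Q = [V³⁺(aq)]^3 / ([Au³⁺(aq)]·[V²⁺(aq)]^3) = 0.00501 (log Q = −2.301).
By the Nernst equation, E = +1.75 − (0.0592/3)·(−2.301) = +1.795 V.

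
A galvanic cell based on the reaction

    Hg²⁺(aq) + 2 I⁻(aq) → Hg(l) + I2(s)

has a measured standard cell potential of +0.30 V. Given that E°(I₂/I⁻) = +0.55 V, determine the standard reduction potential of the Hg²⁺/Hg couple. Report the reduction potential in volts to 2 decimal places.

In the reaction as written the Hg²⁺/Hg couple is reduced (cathode) and I₂/I⁻ is oxidized (anode), so E°cell = E°(Hg²⁺/Hg) − E°(I₂/I⁻).
E°(Hg²⁺/Hg) = E°cell + E°(anode) = +0.30 + (+0.55) = +0.85 V.

+0.85 V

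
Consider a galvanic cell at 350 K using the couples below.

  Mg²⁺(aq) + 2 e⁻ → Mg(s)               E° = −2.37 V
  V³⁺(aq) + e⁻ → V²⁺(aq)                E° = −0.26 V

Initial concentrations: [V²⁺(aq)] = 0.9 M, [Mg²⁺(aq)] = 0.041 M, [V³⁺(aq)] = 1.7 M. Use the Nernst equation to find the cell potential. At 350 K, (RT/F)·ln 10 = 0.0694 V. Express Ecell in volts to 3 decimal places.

V³⁺/V²⁺ is reduced (cathode, E° = −0.26 V) and Mg²⁺/Mg is oxidized (anode).
The standard potential is −0.26 − (−2.37) = +2.11 V and the balanced reaction transfers n = 2 electrons.
For the overall reaction 2 V³⁺(aq) + Mg(s) → 2 V²⁺(aq) + Mg²⁺(aq), Q = ([V²⁺(aq)]^2·[Mg²⁺(aq)]) / [V³⁺(aq)]^2 = 0.0115, giving log Q = −1.940.
Applying E = E° − (RT ln10/nF)·log Q gives +2.11 − (0.0694/2)(−1.940) = +2.177 V.

+2.177 V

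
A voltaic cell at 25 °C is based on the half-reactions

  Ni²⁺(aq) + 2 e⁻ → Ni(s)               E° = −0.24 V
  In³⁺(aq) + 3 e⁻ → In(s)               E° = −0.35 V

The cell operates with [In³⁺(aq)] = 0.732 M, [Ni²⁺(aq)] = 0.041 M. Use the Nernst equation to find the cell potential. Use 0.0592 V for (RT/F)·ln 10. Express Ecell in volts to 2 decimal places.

Since E°(Ni²⁺/Ni) > E°(In³⁺/In), Ni²⁺/Ni serves as the cathode.
E°cell = E°cat − E°an = −0.24 − (−0.35) = +0.11 V; n = 6.
For the overall reaction 3 Ni²⁺(aq) + 2 In(s) → 3 Ni(s) + 2 In³⁺(aq), Q = [In³⁺(aq)]^2 / [Ni²⁺(aq)]^3 = 7.77×10^3, giving log Q = 3.891.
By the Nernst equation, E = +0.11 − (0.0592/6)·(3.891) = +0.07 V.

+0.07 V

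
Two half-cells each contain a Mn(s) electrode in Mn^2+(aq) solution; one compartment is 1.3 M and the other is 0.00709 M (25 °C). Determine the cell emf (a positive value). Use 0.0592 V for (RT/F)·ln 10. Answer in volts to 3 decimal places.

For a concentration cell E°cell = 0, since both electrodes use the same couple.
The compartment with the higher Mn^2+(aq) concentration (1.3 M) acts as the cathode; ions are reduced there and produced at the dilute (0.00709 M) anode.
With n = 2, Ecell = −(0.0592/2)·log([dilute]/[conc]) = −(0.0592/2)·log(0.00709/1.3) = +0.067 V.

0.067 V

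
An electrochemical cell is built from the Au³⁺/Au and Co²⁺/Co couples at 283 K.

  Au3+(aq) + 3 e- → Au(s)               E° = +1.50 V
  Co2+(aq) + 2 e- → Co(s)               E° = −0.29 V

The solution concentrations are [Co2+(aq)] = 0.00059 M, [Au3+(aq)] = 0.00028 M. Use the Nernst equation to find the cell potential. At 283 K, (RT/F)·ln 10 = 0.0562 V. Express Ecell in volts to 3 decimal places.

+1.814 V

Since E°(Au³⁺/Au) > E°(Co²⁺/Co), Au³⁺/Au serves as the cathode.
E°cell = E°cat − E°an = +1.50 − (−0.29) = +1.79 V; n = 6.
Balancing gives 2 Au3+(aq) + 3 Co(s) → 2 Au(s) + 3 Co2+(aq); hence Q = [Co2+(aq)]^3 / [Au3+(aq)]^2 = 0.00262 (log Q = −2.582).
E = E° − (0.0562/n)·log Q = +1.79 − (0.0562/6)(−2.582) = +1.814 V.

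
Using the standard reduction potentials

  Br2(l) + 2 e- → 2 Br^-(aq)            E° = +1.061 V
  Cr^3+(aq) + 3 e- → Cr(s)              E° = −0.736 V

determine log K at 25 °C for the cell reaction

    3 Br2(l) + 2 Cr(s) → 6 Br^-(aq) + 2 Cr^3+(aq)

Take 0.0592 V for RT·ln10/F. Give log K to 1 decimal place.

log K = 182.1

The Br₂/Br⁻ couple is reduced (cathode); E°cell = +1.061 − (−0.736) = +1.797 V with n = 6.
At equilibrium E = 0, so log K = nE°cell / 0.0592 = (6)(+1.797) / 0.0592 = 182.1.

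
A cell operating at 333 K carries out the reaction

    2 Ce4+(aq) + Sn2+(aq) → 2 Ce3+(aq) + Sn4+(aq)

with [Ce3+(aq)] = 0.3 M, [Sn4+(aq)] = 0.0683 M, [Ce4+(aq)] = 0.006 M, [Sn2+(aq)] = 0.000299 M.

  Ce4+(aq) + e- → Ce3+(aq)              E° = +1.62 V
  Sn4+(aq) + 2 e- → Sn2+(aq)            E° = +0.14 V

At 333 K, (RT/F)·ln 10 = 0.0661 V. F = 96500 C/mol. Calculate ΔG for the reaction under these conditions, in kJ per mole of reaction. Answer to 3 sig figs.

The standard cell potential is +1.62 − (+0.14) = +1.48 V, with n = 2 electrons in the balanced equation.
Here Q = ([Ce3+(aq)]^2·[Sn4+(aq)]) / ([Ce4+(aq)]^2·[Sn2+(aq)]) = 5.71×10^5 (log Q = 5.757), giving E = +1.48 − (0.0661/2)·(5.757) = +1.2897 V.
Then ΔG = −nFE = −2 × 96500 × +1.2897 J/mol = −249 kJ/mol.

−249 kJ/mol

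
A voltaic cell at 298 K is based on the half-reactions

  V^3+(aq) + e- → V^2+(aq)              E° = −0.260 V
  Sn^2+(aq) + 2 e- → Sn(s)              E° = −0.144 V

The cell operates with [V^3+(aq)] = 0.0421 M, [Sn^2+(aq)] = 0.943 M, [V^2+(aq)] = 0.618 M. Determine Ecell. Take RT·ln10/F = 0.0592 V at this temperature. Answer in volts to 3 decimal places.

+0.184 V

Sn²⁺/Sn is reduced (cathode, E° = −0.144 V) and V³⁺/V²⁺ is oxidized (anode).
E°cell = E°cat − E°an = −0.144 − (−0.260) = +0.116 V; n = 2.
For the overall reaction Sn^2+(aq) + 2 V^2+(aq) → Sn(s) + 2 V^3+(aq), Q = [V^3+(aq)]^2 / ([Sn^2+(aq)]·[V^2+(aq)]^2) = 0.00492, giving log Q = −2.308.
Applying E = E° − (RT ln10/nF)·log Q gives +0.116 − (0.0592/2)(−2.308) = +0.184 V.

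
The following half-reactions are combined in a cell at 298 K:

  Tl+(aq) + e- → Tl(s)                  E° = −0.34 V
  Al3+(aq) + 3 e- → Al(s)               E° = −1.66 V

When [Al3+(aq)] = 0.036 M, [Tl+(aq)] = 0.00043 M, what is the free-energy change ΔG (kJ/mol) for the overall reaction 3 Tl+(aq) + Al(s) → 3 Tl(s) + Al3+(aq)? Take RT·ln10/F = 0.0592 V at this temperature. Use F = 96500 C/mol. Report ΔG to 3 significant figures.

The standard cell potential is −0.34 − (−1.66) = +1.32 V, with n = 3 electrons in the balanced equation.
Here Q = [Al3+(aq)] / [Tl+(aq)]^3 = 4.53×10^8 (log Q = 8.656), giving E = +1.32 − (0.0592/3)·(8.656) = +1.1492 V.
Then ΔG = −nFE = −3 × 96500 × +1.1492 J/mol = −333 kJ/mol.

−333 kJ/mol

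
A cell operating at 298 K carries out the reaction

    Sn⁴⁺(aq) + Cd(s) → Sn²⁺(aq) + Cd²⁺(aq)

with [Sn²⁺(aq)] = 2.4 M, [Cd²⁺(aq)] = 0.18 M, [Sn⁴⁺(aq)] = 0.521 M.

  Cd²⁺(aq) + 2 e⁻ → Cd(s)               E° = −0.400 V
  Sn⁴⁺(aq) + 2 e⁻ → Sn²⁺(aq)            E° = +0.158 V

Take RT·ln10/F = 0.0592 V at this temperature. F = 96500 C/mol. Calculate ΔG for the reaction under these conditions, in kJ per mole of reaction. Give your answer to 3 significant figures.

The standard cell potential is +0.158 − (−0.400) = +0.558 V, with n = 2 electrons in the balanced equation.
Here Q = ([Sn²⁺(aq)]·[Cd²⁺(aq)]) / [Sn⁴⁺(aq)] = 0.829 (log Q = −0.081), giving E = +0.558 − (0.0592/2)·(−0.081) = +0.5604 V.
ΔG = −nFE = −(2)(96500)(+0.5604) J/mol = −108 kJ/mol.

−108 kJ/mol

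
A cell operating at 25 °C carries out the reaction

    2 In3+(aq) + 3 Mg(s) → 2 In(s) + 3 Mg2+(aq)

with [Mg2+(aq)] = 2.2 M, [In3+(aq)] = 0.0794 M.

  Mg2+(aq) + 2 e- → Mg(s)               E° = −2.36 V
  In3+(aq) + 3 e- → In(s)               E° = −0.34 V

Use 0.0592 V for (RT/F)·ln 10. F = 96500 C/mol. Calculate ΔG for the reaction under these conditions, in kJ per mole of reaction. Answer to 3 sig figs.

E°cell = −0.34 − (−2.36) = +2.02 V; the balanced reaction transfers n = 6 electrons.
The reaction quotient is [Mg2+(aq)]^3 / [In3+(aq)]^2 = 1.69×10^3; by Nernst, E = +2.02 − (0.0592/6)(3.228) = +1.9882 V.
Finally ΔG = −nFE = −(6)(96500 C/mol)(+1.9882 V) = −1150 kJ/mol.

−1150 kJ/mol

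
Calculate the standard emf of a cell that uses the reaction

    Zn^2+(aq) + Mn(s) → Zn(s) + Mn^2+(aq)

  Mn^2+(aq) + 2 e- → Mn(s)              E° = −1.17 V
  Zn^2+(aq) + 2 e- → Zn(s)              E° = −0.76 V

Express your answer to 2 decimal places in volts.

+0.41 V

Zn^2+(aq) gains electrons, so the Zn²⁺/Zn couple is the cathode; the Mn²⁺/Mn couple is the anode.
E°cell = E°(cathode) − E°(anode) = −0.76 − (−1.17) = +0.41 V.
The positive value indicates the reaction is spontaneous as written.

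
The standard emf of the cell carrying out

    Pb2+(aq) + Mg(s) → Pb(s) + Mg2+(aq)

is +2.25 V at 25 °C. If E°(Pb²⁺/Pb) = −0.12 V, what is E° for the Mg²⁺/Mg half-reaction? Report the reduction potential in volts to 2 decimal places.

In the reaction as written the Pb²⁺/Pb couple is reduced (cathode) and Mg²⁺/Mg is oxidized (anode), so E°cell = E°(Pb²⁺/Pb) − E°(Mg²⁺/Mg).
E°(Mg²⁺/Mg) = E°(cathode) − E°cell = −0.12 − (+2.25) = −2.37 V.

−2.37 V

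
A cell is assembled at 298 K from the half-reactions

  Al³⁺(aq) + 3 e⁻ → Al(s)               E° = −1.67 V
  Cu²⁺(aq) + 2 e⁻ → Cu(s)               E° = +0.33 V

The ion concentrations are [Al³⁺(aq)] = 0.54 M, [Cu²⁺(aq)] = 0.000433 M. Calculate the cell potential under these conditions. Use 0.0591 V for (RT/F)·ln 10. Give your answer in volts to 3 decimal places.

Cu²⁺/Cu is reduced (cathode, E° = +0.33 V) and Al³⁺/Al is oxidized (anode).
E°cell = +0.33 − (−1.67) = +2.00 V, with n = 6 electrons transferred.
For the overall reaction 3 Cu²⁺(aq) + 2 Al(s) → 3 Cu(s) + 2 Al³⁺(aq), Q = [Al³⁺(aq)]^2 / [Cu²⁺(aq)]^3 = 3.59×10^9, giving log Q = 9.555.
E = E° − (0.0591/n)·log Q = +2.00 − (0.0591/6)(9.555) = +1.906 V.

+1.906 V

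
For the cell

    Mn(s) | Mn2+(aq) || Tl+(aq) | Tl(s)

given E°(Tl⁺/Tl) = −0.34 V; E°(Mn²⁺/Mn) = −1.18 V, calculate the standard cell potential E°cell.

By convention the left-hand electrode in cell notation is the anode (oxidation) and the right-hand electrode is the cathode (reduction).
E°cell = E°(right) − E°(left) = −0.34 − (−1.18) = +0.84 V.

+0.84 V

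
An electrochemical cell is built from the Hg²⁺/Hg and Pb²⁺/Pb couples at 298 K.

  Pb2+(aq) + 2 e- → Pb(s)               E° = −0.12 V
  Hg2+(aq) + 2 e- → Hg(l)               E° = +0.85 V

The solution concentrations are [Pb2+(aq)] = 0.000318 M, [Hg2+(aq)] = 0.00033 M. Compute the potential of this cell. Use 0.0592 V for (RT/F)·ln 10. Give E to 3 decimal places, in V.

Hg²⁺/Hg is reduced (cathode, E° = +0.85 V) and Pb²⁺/Pb is oxidized (anode).
The standard potential is +0.85 − (−0.12) = +0.97 V and the balanced reaction transfers n = 2 electrons.
Balancing gives Hg2+(aq) + Pb(s) → Hg(l) + Pb2+(aq); hence Q = [Pb2+(aq)] / [Hg2+(aq)] = 0.964 (log Q = −0.016).
Applying E = E° − (RT ln10/nF)·log Q gives +0.97 − (0.0592/2)(−0.016) = +0.970 V.

+0.970 V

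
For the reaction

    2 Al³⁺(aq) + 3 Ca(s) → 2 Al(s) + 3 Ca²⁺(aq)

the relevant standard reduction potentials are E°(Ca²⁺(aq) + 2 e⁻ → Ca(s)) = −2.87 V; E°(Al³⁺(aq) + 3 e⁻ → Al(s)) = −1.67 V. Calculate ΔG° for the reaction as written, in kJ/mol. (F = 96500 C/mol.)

In the reaction as written Al³⁺(aq) is reduced, so the Al³⁺/Al couple is the cathode and Ca²⁺/Ca is the anode.
E°cell = −1.67 − (−2.87) = +1.20 V; balancing electrons gives n = 6.
ΔG° = −nFE°cell = −(6)(96500)(+1.20) J/mol = −695 kJ/mol.

−695 kJ/mol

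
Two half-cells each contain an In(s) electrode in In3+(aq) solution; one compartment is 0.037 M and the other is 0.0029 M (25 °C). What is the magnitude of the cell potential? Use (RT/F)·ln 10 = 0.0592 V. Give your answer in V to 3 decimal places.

For a concentration cell E°cell = 0, since both electrodes use the same couple.
The compartment with the higher In3+(aq) concentration (0.037 M) acts as the cathode; ions are reduced there and produced at the dilute (0.0029 M) anode.
With n = 3, Ecell = −(0.0592/3)·log([dilute]/[conc]) = −(0.0592/3)·log(0.0029/0.037) = +0.022 V.

0.022 V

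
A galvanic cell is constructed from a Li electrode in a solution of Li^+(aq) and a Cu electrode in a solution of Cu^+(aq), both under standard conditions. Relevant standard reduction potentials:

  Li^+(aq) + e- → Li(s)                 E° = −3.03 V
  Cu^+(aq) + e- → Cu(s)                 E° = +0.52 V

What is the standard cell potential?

Of the two couples in this cell, the one with the more positive reduction potential is reduced at the cathode: here that is Cu⁺/Cu (+0.52 V); Li⁺/Li (−3.03 V) is the anode.
E°cell = E°(cathode) − E°(anode) = +0.52 − (−3.03) = +3.55 V.

+3.55 V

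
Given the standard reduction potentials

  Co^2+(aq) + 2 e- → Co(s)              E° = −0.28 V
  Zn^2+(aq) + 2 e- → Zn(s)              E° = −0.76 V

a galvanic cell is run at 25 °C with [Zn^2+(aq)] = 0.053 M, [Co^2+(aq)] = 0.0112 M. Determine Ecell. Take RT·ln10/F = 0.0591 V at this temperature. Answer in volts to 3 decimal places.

Since E°(Co²⁺/Co) > E°(Zn²⁺/Zn), Co²⁺/Co serves as the cathode.
The standard potential is −0.28 − (−0.76) = +0.48 V and the balanced reaction transfers n = 2 electrons.
Balancing gives Co^2+(aq) + Zn(s) → Co(s) + Zn^2+(aq); hence Q = [Zn^2+(aq)] / [Co^2+(aq)] = 4.73 (log Q = 0.675).
By the Nernst equation, E = +0.48 − (0.0591/2)·(0.675) = +0.460 V.

+0.460 V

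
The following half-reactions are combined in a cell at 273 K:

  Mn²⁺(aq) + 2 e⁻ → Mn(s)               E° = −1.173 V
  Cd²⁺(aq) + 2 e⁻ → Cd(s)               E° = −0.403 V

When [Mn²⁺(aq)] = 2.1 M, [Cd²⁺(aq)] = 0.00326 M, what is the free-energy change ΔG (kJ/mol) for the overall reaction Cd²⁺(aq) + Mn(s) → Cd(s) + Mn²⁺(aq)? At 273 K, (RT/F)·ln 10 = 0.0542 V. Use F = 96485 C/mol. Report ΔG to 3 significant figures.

The standard cell potential is −0.403 − (−1.173) = +0.770 V, with n = 2 electrons in the balanced equation.
Here Q = [Mn²⁺(aq)] / [Cd²⁺(aq)] = 644 (log Q = 2.809), giving E = +0.770 − (0.0542/2)·(2.809) = +0.6939 V.
ΔG = −nFE = −(2)(96485)(+0.6939) J/mol = −134 kJ/mol.

−134 kJ/mol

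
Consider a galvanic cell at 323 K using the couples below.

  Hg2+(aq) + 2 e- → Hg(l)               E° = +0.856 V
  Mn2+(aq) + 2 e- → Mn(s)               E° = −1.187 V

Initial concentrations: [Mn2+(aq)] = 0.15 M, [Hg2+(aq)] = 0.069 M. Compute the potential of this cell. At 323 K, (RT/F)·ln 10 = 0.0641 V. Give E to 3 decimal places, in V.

+2.032 V

The Hg²⁺/Hg couple has the more positive E°, so it is the cathode; Mn²⁺/Mn is the anode.
E°cell = E°cat − E°an = +0.856 − (−1.187) = +2.043 V; n = 2.
For the overall reaction Hg2+(aq) + Mn(s) → Hg(l) + Mn2+(aq), Q = [Mn2+(aq)] / [Hg2+(aq)] = 2.17, giving log Q = 0.337.
By the Nernst equation, E = +2.043 − (0.0641/2)·(0.337) = +2.032 V.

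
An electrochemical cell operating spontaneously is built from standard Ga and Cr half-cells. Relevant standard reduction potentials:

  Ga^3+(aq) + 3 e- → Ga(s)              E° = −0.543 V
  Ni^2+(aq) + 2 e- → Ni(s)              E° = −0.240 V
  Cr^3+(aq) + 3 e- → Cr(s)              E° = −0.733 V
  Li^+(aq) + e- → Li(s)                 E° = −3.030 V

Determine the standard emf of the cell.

The Ga³⁺/Ga couple has the higher E°, so Ga ion is reduced (cathode) and Cr is oxidized (anode).
E°cell = E°(cathode) − E°(anode) = −0.543 − (−0.733) = +0.190 V.

+0.190 V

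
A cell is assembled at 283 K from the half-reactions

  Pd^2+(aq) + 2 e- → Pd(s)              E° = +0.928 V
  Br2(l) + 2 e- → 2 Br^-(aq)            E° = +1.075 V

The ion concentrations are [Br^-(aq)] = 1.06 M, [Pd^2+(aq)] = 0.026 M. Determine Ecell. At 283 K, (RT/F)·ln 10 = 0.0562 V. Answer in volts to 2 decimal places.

Since E°(Br₂/Br⁻) > E°(Pd²⁺/Pd), Br₂/Br⁻ serves as the cathode.
E°cell = +1.075 − (+0.928) = +0.147 V, with n = 2 electrons transferred.
The balanced reaction is Br2(l) + Pd(s) → 2 Br^-(aq) + Pd^2+(aq), so Q = [Br^-(aq)]^2·[Pd^2+(aq)] = 0.0292 and log Q = −1.534.
By the Nernst equation, E = +0.147 − (0.0562/2)·(−1.534) = +0.19 V.

+0.19 V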